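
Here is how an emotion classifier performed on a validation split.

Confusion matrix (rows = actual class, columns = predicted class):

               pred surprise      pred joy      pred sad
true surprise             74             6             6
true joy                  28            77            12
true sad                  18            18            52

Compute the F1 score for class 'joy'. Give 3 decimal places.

0.706

One-vs-rest for 'joy': TP = diagonal; FP = other classes predicted 'joy'; FN = 'joy' predicted as other.
F1 score = 2·TP/(2·TP+FP+FN).
joy: TP=77, FP=6+18=24, FN=28+12=40 → 154/218 = 0.7064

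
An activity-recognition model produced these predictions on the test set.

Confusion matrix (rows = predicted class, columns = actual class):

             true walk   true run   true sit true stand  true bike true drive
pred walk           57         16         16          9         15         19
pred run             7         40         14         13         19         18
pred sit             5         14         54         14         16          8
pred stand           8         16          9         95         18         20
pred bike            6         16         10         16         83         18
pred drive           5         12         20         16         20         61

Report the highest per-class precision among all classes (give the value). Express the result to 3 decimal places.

0.572

Per-class precision (TP/(TP+FP)):
  walk: TP=57, FP=16+16+9+15+19=75 → 57/132 = 0.4318
  run: TP=40, FP=7+14+13+19+18=71 → 40/111 = 0.3604
  sit: TP=54, FP=5+14+14+16+8=57 → 54/111 = 0.4865
  stand: TP=95, FP=8+16+9+18+20=71 → 95/166 = 0.5723
  bike: TP=83, FP=6+16+10+16+18=66 → 83/149 = 0.5570
  drive: TP=61, FP=5+12+20+16+20=73 → 61/134 = 0.4552
Highest is class 'stand' with precision = 0.572.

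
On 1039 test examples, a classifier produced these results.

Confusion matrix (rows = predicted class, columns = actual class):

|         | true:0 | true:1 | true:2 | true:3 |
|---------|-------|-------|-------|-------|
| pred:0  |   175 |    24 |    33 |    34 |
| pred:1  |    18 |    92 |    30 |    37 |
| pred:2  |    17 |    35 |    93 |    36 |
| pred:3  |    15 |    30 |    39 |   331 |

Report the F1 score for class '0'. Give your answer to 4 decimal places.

Take TP from the diagonal, FP from the rest of the '0' prediction marginal, FN from the rest of the '0' actual marginal.
F1 score = 2·TP/(2·TP+FP+FN).
0: TP=175, FP=24+33+34=91, FN=18+17+15=50 → 350/491 = 0.71283

0.7128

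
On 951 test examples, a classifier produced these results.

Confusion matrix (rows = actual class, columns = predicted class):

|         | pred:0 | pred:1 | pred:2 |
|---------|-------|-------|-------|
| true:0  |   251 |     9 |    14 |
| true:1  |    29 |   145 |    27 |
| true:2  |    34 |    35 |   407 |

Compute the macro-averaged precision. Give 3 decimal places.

Per-class precision (TP/(TP+FP)):
  0: TP=251, FP=29+34=63 → 251/314 = 0.7994
  1: TP=145, FP=9+35=44 → 145/189 = 0.7672
  2: TP=407, FP=14+27=41 → 407/448 = 0.9085
Macro-precision = mean = (0.7994 + 0.7672 + 0.9085) / 3 = 0.825

0.825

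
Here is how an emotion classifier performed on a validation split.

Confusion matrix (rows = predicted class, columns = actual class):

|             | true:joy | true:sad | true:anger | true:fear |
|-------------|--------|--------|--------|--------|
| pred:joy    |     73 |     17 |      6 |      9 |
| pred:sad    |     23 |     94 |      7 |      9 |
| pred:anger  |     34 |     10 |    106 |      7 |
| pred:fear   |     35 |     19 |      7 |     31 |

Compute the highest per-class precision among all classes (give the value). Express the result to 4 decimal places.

0.7068

Per-class precision (TP/(TP+FP)):
  joy: TP=73, FP=17+6+9=32 → 73/105 = 0.69524
  sad: TP=94, FP=23+7+9=39 → 94/133 = 0.70677
  anger: TP=106, FP=34+10+7=51 → 106/157 = 0.67516
  fear: TP=31, FP=35+19+7=61 → 31/92 = 0.33696
Highest is class 'sad' with precision = 0.7068.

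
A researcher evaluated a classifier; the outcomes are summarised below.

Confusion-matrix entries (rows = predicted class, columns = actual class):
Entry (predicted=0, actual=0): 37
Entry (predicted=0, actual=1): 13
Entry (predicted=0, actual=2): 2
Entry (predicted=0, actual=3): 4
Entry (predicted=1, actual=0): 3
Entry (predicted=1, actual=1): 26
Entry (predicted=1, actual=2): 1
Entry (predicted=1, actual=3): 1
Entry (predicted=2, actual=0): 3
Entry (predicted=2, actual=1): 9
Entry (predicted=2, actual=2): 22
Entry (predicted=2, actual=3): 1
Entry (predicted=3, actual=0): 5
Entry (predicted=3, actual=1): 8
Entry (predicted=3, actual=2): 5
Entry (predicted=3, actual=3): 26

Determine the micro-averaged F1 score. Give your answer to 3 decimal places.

Micro-averaging pools counts across classes: ΣTP=111, ΣFP=55, ΣFN=55.
Micro-F1 score = 2·TP/(2·TP+FP+FN) on pooled counts = 0.669 (equals overall accuracy in single-label multiclass).

0.669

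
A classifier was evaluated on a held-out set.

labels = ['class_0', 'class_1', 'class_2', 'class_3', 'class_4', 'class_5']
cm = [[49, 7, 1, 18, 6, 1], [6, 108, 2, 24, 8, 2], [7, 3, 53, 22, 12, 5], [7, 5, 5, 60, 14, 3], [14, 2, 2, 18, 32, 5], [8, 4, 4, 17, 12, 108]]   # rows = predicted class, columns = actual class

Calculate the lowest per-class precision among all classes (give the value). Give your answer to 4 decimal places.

Per-class precision (TP/(TP+FP)):
  class_0: TP=49, FP=7+1+18+6+1=33 → 49/82 = 0.59756
  class_1: TP=108, FP=6+2+24+8+2=42 → 108/150 = 0.72000
  class_2: TP=53, FP=7+3+22+12+5=49 → 53/102 = 0.51961
  class_3: TP=60, FP=7+5+5+14+3=34 → 60/94 = 0.63830
  class_4: TP=32, FP=14+2+2+18+5=41 → 32/73 = 0.43836
  class_5: TP=108, FP=8+4+4+17+12=45 → 108/153 = 0.70588
Lowest is class 'class_4' with precision = 0.4384.

0.4384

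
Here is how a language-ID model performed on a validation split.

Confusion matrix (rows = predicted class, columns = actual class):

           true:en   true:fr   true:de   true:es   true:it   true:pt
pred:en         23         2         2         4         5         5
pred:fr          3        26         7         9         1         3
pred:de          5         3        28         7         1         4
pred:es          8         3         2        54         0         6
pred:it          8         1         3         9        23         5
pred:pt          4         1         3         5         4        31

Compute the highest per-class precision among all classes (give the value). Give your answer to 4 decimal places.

Per-class precision (TP/(TP+FP)):
  en: TP=23, FP=2+2+4+5+5=18 → 23/41 = 0.56098
  fr: TP=26, FP=3+7+9+1+3=23 → 26/49 = 0.53061
  de: TP=28, FP=5+3+7+1+4=20 → 28/48 = 0.58333
  es: TP=54, FP=8+3+2+0+6=19 → 54/73 = 0.73973
  it: TP=23, FP=8+1+3+9+5=26 → 23/49 = 0.46939
  pt: TP=31, FP=4+1+3+5+4=17 → 31/48 = 0.64583
Highest is class 'es' with precision = 0.7397.

0.7397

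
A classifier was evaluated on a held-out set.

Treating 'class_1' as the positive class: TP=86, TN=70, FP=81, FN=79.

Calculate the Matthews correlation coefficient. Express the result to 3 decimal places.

MCC = (TP·TN − FP·FN) / √((TP+FP)(TP+FN)(TN+FP)(TN+FN))
Numerator = 86·70 − 81·79 = -379
Denominator = √(167·165·151·149) = √619959945 = 24898.9949
MCC = -379 / 24898.9949 = -0.015

-0.015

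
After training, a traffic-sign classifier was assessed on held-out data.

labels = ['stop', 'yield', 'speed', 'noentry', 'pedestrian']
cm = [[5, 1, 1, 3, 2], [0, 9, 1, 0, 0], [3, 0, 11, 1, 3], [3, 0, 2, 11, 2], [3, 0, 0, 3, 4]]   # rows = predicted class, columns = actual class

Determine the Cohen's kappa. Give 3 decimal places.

Observed agreement pₒ = trace/N = 40/68 = 0.5882
Expected agreement pₑ = Σ (rowᵢ·colᵢ)/N² = (14·12 + 10·10 + 15·18 + 18·18 + 11·10)/68² = 0.2102
κ = (pₒ − pₑ)/(1 − pₑ) = (0.5882 − 0.2102)/(1 − 0.2102) = 0.479

0.479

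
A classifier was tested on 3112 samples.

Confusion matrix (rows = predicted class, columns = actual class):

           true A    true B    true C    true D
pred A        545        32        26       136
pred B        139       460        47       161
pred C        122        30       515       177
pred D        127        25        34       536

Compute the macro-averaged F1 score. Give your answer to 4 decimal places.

Per-class F1 score (2·TP/(2·TP+FP+FN)):
  A: TP=545, FP=32+26+136=194, FN=139+122+127=388 → 1090/1672 = 0.65191
  B: TP=460, FP=139+47+161=347, FN=32+30+25=87 → 920/1354 = 0.67947
  C: TP=515, FP=122+30+177=329, FN=26+47+34=107 → 1030/1466 = 0.70259
  D: TP=536, FP=127+25+34=186, FN=136+161+177=474 → 1072/1732 = 0.61894
Macro-F1 score = mean = (0.65191 + 0.67947 + 0.70259 + 0.61894) / 4 = 0.6632

0.6632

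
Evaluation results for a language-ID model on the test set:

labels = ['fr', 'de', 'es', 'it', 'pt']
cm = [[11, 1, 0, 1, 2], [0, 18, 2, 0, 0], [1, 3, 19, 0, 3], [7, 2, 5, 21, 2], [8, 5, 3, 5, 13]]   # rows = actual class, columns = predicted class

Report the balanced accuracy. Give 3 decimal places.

Balanced accuracy = mean of per-class recall.
  fr: recall = 11/15 = 0.7333
  de: recall = 18/20 = 0.9000
  es: recall = 19/26 = 0.7308
  it: recall = 21/37 = 0.5676
  pt: recall = 13/34 = 0.3824
Mean = (0.7333 + 0.9000 + 0.7308 + 0.5676 + 0.3824) / 5 = 0.663

0.663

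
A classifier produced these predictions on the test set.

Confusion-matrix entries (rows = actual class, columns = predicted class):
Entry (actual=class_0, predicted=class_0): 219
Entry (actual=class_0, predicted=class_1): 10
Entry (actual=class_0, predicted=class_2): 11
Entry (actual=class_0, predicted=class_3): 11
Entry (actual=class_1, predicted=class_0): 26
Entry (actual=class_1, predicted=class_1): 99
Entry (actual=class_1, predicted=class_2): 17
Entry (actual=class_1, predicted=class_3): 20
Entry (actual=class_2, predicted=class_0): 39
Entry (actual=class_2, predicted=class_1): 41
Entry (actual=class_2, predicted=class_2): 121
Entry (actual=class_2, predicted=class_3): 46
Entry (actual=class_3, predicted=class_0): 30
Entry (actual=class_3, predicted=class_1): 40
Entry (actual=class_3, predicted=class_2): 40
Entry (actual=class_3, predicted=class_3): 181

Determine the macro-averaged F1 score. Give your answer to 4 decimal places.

0.6380

Per-class F1 score (2·TP/(2·TP+FP+FN)):
  class_0: TP=219, FP=26+39+30=95, FN=10+11+11=32 → 438/565 = 0.77522
  class_1: TP=99, FP=10+41+40=91, FN=26+17+20=63 → 198/352 = 0.56250
  class_2: TP=121, FP=11+17+40=68, FN=39+41+46=126 → 242/436 = 0.55505
  class_3: TP=181, FP=11+20+46=77, FN=30+40+40=110 → 362/549 = 0.65938
Macro-F1 score = mean = (0.77522 + 0.56250 + 0.55505 + 0.65938) / 4 = 0.6380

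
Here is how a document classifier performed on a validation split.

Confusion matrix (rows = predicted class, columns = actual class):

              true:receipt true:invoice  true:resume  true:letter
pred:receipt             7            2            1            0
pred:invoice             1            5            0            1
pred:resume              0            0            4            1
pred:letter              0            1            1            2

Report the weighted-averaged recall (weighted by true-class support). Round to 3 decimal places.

Per-class recall (TP/(TP+FN)):
  receipt: TP=7, FN=1+0+0=1 → 7/8 = 0.8750
  invoice: TP=5, FN=2+0+1=3 → 5/8 = 0.6250
  resume: TP=4, FN=1+0+1=2 → 4/6 = 0.6667
  letter: TP=2, FN=0+1+1=2 → 2/4 = 0.5000
Weighted-recall = Σ (supportᵢ/N)·recallᵢ with N=26: (8/26)·0.8750 + (8/26)·0.6250 + (6/26)·0.6667 + (4/26)·0.5000 = 0.692

0.692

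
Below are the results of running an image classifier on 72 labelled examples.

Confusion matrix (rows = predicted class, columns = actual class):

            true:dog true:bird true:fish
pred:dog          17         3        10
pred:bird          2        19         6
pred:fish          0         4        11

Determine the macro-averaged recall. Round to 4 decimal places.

0.6776

Per-class recall (TP/(TP+FN)):
  dog: TP=17, FN=2+0=2 → 17/19 = 0.89474
  bird: TP=19, FN=3+4=7 → 19/26 = 0.73077
  fish: TP=11, FN=10+6=16 → 11/27 = 0.40741
Macro-recall = mean = (0.89474 + 0.73077 + 0.40741) / 3 = 0.6776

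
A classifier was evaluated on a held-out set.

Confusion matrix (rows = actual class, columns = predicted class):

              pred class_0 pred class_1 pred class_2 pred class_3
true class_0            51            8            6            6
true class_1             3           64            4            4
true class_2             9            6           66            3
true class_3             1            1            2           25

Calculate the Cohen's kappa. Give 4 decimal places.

Observed agreement pₒ = trace/N = 206/259 = 0.79537
Expected agreement pₑ = Σ (rowᵢ·colᵢ)/N² = (71·64 + 75·79 + 84·78 + 29·38)/259² = 0.27017
κ = (pₒ − pₑ)/(1 − pₑ) = (0.79537 − 0.27017)/(1 − 0.27017) = 0.7196

0.7196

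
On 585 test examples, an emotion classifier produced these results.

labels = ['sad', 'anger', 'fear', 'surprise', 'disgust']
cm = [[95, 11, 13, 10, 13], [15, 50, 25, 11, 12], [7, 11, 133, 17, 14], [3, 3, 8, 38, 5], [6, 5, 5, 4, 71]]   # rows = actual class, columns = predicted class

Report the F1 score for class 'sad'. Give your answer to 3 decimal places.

Take TP from the diagonal, FP from the rest of the 'sad' prediction marginal, FN from the rest of the 'sad' actual marginal.
F1 score = 2·TP/(2·TP+FP+FN).
sad: TP=95, FP=15+7+3+6=31, FN=11+13+10+13=47 → 190/268 = 0.7090

0.709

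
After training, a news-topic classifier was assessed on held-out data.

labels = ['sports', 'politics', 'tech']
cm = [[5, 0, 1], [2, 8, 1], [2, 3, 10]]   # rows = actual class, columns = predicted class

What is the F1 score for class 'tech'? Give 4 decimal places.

0.7407

F1 score = 2·TP/(2·TP+FP+FN).
tech: TP=10, FP=1+1=2, FN=2+3=5 → 20/27 = 0.74074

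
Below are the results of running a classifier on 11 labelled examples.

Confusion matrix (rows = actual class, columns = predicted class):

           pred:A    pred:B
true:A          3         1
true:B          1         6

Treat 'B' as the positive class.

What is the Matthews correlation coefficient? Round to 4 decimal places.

0.6071

MCC = (TP·TN − FP·FN) / √((TP+FP)(TP+FN)(TN+FP)(TN+FN))
Numerator = 6·3 − 1·1 = 17
Denominator = √(7·7·4·4) = √784 = 28.0000
MCC = 17 / 28.0000 = 0.6071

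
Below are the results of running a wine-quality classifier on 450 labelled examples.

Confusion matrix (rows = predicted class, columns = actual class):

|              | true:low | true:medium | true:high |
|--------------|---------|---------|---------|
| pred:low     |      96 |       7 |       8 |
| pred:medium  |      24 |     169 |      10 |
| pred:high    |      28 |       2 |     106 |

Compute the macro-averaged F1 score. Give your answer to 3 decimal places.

0.815

Per-class F1 score (2·TP/(2·TP+FP+FN)):
  low: TP=96, FP=7+8=15, FN=24+28=52 → 192/259 = 0.7413
  medium: TP=169, FP=24+10=34, FN=7+2=9 → 338/381 = 0.8871
  high: TP=106, FP=28+2=30, FN=8+10=18 → 212/260 = 0.8154
Macro-F1 score = mean = (0.7413 + 0.8871 + 0.8154) / 3 = 0.815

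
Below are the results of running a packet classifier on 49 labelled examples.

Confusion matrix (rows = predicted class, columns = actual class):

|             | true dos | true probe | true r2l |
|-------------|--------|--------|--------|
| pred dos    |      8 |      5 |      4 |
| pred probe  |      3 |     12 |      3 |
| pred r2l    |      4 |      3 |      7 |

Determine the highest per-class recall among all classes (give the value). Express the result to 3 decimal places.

0.600

Per-class recall (TP/(TP+FN)):
  dos: TP=8, FN=3+4=7 → 8/15 = 0.5333
  probe: TP=12, FN=5+3=8 → 12/20 = 0.6000
  r2l: TP=7, FN=4+3=7 → 7/14 = 0.5000
Highest is class 'probe' with recall = 0.600.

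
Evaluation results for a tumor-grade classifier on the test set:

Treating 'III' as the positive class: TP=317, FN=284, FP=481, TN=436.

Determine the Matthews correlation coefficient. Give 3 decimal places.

MCC = (TP·TN − FP·FN) / √((TP+FP)(TP+FN)(TN+FP)(TN+FN))
Numerator = 317·436 − 481·284 = 1608
Denominator = √(798·601·917·720) = √316649783520 = 562716.4326
MCC = 1608 / 562716.4326 = 0.003

0.003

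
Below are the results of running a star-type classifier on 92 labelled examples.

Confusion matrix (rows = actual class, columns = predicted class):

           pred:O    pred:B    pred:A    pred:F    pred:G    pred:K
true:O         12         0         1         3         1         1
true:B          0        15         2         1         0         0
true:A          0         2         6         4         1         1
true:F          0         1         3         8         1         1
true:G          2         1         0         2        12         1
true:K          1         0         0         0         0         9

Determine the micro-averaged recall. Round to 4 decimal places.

0.6739

Micro-averaging pools counts across classes: ΣTP=62, ΣFP=30, ΣFN=30.
Micro-recall = TP/(TP+FN) on pooled counts = 0.6739 (equals overall accuracy in single-label multiclass).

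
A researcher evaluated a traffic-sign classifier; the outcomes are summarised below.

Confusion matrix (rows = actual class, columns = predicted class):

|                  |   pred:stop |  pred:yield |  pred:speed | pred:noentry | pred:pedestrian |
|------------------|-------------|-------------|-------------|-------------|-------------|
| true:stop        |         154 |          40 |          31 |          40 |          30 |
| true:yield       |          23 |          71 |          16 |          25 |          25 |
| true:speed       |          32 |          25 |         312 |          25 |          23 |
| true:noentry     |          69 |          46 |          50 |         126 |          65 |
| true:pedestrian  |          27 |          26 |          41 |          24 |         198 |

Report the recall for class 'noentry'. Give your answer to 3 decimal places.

0.354

One-vs-rest for 'noentry': TP = diagonal; FP = other classes predicted 'noentry'; FN = 'noentry' predicted as other.
recall = TP/(TP+FN).
noentry: TP=126, FN=69+46+50+65=230 → 126/356 = 0.3539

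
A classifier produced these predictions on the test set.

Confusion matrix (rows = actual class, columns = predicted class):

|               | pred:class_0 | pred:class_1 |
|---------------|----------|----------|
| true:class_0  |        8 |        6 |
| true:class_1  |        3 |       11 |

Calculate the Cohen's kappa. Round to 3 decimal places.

Observed agreement pₒ = trace/N = 19/28 = 0.6786
Expected agreement pₑ = Σ (rowᵢ·colᵢ)/N² = (14·11 + 14·17)/28² = 0.5000
κ = (pₒ − pₑ)/(1 − pₑ) = (0.6786 − 0.5000)/(1 − 0.5000) = 0.357

0.357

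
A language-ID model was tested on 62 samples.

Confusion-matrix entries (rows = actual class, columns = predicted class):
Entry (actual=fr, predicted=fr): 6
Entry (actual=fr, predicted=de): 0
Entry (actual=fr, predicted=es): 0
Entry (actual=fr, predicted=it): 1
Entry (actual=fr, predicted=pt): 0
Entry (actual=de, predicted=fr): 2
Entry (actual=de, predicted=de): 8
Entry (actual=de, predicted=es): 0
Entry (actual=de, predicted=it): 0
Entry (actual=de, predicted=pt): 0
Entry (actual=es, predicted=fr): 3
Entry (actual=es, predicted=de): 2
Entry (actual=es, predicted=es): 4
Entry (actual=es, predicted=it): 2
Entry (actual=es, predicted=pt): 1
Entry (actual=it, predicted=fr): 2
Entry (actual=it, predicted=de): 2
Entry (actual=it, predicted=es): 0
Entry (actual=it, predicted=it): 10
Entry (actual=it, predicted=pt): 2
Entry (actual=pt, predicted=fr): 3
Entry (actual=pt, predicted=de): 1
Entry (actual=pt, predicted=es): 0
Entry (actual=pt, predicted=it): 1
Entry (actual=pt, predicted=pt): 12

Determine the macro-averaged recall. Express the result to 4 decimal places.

0.6643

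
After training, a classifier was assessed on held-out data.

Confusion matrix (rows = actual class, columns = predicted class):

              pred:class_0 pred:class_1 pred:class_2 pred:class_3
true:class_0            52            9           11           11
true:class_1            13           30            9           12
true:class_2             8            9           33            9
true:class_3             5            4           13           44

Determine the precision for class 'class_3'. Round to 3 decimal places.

One-vs-rest for 'class_3': TP = diagonal; FP = other classes predicted 'class_3'; FN = 'class_3' predicted as other.
precision = TP/(TP+FP).
class_3: TP=44, FP=11+12+9=32 → 44/76 = 0.5789

0.579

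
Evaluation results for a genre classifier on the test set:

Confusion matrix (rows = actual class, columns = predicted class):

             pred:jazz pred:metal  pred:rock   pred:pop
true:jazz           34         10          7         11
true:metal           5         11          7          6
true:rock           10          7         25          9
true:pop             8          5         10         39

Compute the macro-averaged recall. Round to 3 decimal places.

0.512

Per-class recall (TP/(TP+FN)):
  jazz: TP=34, FN=10+7+11=28 → 34/62 = 0.5484
  metal: TP=11, FN=5+7+6=18 → 11/29 = 0.3793
  rock: TP=25, FN=10+7+9=26 → 25/51 = 0.4902
  pop: TP=39, FN=8+5+10=23 → 39/62 = 0.6290
Macro-recall = mean = (0.5484 + 0.3793 + 0.4902 + 0.6290) / 4 = 0.512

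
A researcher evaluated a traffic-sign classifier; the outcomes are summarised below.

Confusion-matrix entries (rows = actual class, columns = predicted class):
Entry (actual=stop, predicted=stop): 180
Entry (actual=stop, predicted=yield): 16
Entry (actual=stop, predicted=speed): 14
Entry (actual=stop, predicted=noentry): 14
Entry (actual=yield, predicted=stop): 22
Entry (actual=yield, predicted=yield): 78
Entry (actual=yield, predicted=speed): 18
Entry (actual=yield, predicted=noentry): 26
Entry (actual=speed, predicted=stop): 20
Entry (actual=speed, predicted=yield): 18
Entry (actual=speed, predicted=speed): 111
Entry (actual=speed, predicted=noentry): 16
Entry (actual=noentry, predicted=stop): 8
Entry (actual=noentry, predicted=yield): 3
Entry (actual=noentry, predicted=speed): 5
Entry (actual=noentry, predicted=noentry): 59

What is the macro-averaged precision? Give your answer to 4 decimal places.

0.6810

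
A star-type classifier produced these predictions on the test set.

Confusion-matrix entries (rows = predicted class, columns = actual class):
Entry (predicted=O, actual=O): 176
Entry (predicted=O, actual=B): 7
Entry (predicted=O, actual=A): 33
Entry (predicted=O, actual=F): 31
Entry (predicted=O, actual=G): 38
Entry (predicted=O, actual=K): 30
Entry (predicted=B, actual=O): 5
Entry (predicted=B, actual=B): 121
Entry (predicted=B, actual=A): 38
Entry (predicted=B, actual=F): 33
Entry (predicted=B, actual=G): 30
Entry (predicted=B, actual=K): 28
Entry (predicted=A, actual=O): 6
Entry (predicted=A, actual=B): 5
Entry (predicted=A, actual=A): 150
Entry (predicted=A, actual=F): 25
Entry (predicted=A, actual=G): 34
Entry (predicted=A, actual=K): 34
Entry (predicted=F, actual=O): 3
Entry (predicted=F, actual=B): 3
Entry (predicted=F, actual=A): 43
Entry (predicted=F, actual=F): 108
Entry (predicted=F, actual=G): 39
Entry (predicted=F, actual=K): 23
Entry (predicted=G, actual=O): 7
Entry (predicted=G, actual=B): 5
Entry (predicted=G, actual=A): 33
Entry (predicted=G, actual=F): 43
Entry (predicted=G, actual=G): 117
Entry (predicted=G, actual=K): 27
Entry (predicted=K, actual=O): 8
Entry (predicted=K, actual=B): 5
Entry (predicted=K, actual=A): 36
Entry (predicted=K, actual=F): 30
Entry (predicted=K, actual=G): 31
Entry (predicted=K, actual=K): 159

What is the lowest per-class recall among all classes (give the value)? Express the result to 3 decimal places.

Per-class recall (TP/(TP+FN)):
  O: TP=176, FN=5+6+3+7+8=29 → 176/205 = 0.8585
  B: TP=121, FN=7+5+3+5+5=25 → 121/146 = 0.8288
  A: TP=150, FN=33+38+43+33+36=183 → 150/333 = 0.4505
  F: TP=108, FN=31+33+25+43+30=162 → 108/270 = 0.4000
  G: TP=117, FN=38+30+34+39+31=172 → 117/289 = 0.4048
  K: TP=159, FN=30+28+34+23+27=142 → 159/301 = 0.5282
Lowest is class 'F' with recall = 0.400.

0.400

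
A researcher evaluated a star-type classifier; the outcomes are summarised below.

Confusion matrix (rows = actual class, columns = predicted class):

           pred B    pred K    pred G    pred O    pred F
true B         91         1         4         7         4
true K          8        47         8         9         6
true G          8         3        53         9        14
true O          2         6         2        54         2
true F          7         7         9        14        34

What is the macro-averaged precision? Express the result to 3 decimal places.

0.673

Per-class precision (TP/(TP+FP)):
  B: TP=91, FP=8+8+2+7=25 → 91/116 = 0.7845
  K: TP=47, FP=1+3+6+7=17 → 47/64 = 0.7344
  G: TP=53, FP=4+8+2+9=23 → 53/76 = 0.6974
  O: TP=54, FP=7+9+9+14=39 → 54/93 = 0.5806
  F: TP=34, FP=4+6+14+2=26 → 34/60 = 0.5667
Macro-precision = mean = (0.7845 + 0.7344 + 0.6974 + 0.5806 + 0.5667) / 5 = 0.673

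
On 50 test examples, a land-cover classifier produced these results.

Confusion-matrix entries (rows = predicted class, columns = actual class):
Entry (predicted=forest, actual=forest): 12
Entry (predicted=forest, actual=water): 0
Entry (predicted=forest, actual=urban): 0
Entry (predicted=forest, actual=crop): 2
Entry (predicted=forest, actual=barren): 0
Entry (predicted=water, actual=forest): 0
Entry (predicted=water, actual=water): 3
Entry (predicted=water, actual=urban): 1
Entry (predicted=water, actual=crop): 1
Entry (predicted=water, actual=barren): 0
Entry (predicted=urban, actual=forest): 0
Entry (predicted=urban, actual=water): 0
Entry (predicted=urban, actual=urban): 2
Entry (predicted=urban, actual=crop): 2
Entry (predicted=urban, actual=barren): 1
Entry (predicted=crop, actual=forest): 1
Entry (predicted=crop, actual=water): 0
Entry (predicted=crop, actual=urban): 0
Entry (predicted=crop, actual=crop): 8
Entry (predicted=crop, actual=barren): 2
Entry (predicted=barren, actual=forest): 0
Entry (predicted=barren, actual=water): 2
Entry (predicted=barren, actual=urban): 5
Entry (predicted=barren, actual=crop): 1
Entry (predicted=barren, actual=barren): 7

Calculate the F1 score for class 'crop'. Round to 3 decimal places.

F1 score = 2·TP/(2·TP+FP+FN).
crop: TP=8, FP=1+0+0+2=3, FN=2+1+2+1=6 → 16/25 = 0.6400

0.640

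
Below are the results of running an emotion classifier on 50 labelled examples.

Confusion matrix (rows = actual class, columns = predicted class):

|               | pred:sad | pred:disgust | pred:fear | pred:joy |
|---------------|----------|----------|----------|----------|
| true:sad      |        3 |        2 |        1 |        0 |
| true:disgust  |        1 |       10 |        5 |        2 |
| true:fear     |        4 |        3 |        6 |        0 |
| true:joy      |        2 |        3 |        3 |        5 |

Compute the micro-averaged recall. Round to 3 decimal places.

0.480

Micro-averaging pools counts across classes: ΣTP=24, ΣFP=26, ΣFN=26.
Micro-recall = TP/(TP+FN) on pooled counts = 0.480 (equals overall accuracy in single-label multiclass).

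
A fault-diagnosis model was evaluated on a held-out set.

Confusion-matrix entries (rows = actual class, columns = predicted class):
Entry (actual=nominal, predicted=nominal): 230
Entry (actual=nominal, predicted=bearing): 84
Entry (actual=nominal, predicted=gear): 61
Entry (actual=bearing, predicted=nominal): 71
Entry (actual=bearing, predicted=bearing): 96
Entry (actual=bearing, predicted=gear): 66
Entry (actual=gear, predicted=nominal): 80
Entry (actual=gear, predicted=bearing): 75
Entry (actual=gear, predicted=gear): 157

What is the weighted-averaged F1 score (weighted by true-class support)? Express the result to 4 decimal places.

Per-class F1 score (2·TP/(2·TP+FP+FN)):
  nominal: TP=230, FP=71+80=151, FN=84+61=145 → 460/756 = 0.60847
  bearing: TP=96, FP=84+75=159, FN=71+66=137 → 192/488 = 0.39344
  gear: TP=157, FP=61+66=127, FN=80+75=155 → 314/596 = 0.52685
Weighted-F1 score = Σ (supportᵢ/N)·F1 scoreᵢ with N=920: (375/920)·0.60847 + (233/920)·0.39344 + (312/920)·0.52685 = 0.5263

0.5263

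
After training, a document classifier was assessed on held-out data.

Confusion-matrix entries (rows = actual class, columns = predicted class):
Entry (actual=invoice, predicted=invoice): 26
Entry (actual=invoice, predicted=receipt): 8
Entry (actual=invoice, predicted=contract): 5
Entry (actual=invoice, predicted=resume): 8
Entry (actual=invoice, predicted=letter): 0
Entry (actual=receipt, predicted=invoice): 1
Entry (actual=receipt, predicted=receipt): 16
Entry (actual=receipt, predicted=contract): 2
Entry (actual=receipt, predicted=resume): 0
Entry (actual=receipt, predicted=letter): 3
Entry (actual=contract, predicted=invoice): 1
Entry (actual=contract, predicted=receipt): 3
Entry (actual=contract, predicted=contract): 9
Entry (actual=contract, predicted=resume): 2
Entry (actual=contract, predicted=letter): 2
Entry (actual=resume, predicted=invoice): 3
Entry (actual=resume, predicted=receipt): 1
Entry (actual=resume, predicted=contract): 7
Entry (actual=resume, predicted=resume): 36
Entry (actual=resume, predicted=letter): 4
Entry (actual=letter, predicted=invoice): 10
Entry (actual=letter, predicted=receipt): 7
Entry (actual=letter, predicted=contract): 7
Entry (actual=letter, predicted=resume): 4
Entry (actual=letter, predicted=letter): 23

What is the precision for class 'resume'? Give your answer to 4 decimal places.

0.7200

precision = TP/(TP+FP).
resume: TP=36, FP=8+0+2+4=14 → 36/50 = 0.72000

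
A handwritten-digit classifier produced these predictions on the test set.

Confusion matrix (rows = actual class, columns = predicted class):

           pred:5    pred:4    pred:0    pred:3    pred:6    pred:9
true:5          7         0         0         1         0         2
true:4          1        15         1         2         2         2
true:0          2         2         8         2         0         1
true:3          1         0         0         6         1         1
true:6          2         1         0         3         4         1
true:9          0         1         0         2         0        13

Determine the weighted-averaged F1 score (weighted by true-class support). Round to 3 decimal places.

Per-class F1 score (2·TP/(2·TP+FP+FN)):
  5: TP=7, FP=1+2+1+2+0=6, FN=0+0+1+0+2=3 → 14/23 = 0.6087
  4: TP=15, FP=0+2+0+1+1=4, FN=1+1+2+2+2=8 → 30/42 = 0.7143
  0: TP=8, FP=0+1+0+0+0=1, FN=2+2+2+0+1=7 → 16/24 = 0.6667
  3: TP=6, FP=1+2+2+3+2=10, FN=1+0+0+1+1=3 → 12/25 = 0.4800
  6: TP=4, FP=0+2+0+1+0=3, FN=2+1+0+3+1=7 → 8/18 = 0.4444
  9: TP=13, FP=2+2+1+1+1=7, FN=0+1+0+2+0=3 → 26/36 = 0.7222
Weighted-F1 score = Σ (supportᵢ/N)·F1 scoreᵢ with N=84: (10/84)·0.6087 + (23/84)·0.7143 + (15/84)·0.6667 + (9/84)·0.4800 + (11/84)·0.4444 + (16/84)·0.7222 = 0.634

0.634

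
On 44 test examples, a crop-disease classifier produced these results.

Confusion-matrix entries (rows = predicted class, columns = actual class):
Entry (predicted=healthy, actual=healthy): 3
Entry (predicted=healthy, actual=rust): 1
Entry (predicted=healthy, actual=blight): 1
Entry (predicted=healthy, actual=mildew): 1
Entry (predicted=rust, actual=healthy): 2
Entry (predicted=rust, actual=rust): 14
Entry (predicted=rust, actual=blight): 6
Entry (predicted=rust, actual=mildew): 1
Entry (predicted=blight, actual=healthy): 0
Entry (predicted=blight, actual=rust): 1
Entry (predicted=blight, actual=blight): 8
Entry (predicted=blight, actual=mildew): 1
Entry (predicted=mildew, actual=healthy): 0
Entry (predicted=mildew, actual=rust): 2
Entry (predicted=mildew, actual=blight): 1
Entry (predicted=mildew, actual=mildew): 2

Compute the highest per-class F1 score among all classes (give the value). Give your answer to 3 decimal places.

Per-class F1 score (2·TP/(2·TP+FP+FN)):
  healthy: TP=3, FP=1+1+1=3, FN=2+0+0=2 → 6/11 = 0.5455
  rust: TP=14, FP=2+6+1=9, FN=1+1+2=4 → 28/41 = 0.6829
  blight: TP=8, FP=0+1+1=2, FN=1+6+1=8 → 16/26 = 0.6154
  mildew: TP=2, FP=0+2+1=3, FN=1+1+1=3 → 4/10 = 0.4000
Highest is class 'rust' with F1 score = 0.683.

0.683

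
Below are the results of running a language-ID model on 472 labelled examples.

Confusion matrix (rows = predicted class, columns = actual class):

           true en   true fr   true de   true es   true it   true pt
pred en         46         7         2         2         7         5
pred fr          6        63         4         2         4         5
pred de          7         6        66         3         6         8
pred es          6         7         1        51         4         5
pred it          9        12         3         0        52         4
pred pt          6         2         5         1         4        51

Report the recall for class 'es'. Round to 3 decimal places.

0.864

One-vs-rest for 'es': TP = diagonal; FP = other classes predicted 'es'; FN = 'es' predicted as other.
recall = TP/(TP+FN).
es: TP=51, FN=2+2+3+0+1=8 → 51/59 = 0.8644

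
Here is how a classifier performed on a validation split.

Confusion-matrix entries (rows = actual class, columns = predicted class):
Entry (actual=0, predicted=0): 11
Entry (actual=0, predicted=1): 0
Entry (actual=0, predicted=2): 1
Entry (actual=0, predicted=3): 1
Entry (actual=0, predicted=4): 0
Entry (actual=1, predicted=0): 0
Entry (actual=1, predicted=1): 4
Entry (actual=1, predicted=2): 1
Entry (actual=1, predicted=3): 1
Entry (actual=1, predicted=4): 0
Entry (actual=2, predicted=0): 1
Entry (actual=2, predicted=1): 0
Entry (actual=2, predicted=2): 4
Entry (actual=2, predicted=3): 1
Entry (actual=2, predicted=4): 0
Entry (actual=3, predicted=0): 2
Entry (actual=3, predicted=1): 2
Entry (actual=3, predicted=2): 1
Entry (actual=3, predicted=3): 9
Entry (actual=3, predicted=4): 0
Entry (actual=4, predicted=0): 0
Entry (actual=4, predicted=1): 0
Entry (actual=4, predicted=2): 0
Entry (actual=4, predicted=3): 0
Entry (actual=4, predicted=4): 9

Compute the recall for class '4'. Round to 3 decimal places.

1.000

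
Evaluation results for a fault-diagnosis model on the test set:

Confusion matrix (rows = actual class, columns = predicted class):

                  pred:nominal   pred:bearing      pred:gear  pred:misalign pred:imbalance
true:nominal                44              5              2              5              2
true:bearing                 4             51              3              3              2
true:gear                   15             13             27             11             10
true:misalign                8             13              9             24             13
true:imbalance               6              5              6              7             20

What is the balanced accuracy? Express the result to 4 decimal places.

0.5472

Balanced accuracy = mean of per-class recall.
  nominal: recall = 44/58 = 0.75862
  bearing: recall = 51/63 = 0.80952
  gear: recall = 27/76 = 0.35526
  misalign: recall = 24/67 = 0.35821
  imbalance: recall = 20/44 = 0.45455
Mean = (0.75862 + 0.80952 + 0.35526 + 0.35821 + 0.45455) / 5 = 0.5472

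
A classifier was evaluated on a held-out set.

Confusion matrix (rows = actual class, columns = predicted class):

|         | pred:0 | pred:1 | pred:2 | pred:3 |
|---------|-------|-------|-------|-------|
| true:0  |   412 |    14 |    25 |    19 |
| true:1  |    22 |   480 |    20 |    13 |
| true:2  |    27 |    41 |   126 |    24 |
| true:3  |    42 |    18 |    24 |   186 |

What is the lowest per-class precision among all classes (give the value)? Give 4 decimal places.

0.6462

Per-class precision (TP/(TP+FP)):
  0: TP=412, FP=22+27+42=91 → 412/503 = 0.81909
  1: TP=480, FP=14+41+18=73 → 480/553 = 0.86799
  2: TP=126, FP=25+20+24=69 → 126/195 = 0.64615
  3: TP=186, FP=19+13+24=56 → 186/242 = 0.76860
Lowest is class '2' with precision = 0.6462.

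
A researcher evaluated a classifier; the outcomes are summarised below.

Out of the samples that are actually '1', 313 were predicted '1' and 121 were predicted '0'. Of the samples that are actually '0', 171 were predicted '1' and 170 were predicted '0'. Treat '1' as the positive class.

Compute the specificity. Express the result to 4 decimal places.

Specificity = TN/(TN+FP) = 170/(170+171) = 0.4985

0.4985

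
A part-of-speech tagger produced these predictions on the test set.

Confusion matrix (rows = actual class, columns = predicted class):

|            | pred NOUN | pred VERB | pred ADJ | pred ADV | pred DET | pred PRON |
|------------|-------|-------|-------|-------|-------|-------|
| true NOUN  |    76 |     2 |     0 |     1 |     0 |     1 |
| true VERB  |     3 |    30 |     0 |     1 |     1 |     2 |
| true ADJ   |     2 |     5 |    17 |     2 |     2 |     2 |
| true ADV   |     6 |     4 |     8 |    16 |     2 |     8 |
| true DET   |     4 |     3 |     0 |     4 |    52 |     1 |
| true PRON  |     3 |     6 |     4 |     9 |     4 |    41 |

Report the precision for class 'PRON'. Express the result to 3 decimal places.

0.745

One-vs-rest for 'PRON': TP = diagonal; FP = other classes predicted 'PRON'; FN = 'PRON' predicted as other.
precision = TP/(TP+FP).
PRON: TP=41, FP=1+2+2+8+1=14 → 41/55 = 0.7455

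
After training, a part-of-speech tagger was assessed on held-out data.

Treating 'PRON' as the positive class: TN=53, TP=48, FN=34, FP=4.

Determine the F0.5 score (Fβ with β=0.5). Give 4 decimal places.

Fβ = (1+β²)·TP / ((1+β²)·TP + β²·FN + FP), with β²=1/4
= 1.25·48 / (1.25·48 + 0.25·34 + 4) = 0.8276

0.8276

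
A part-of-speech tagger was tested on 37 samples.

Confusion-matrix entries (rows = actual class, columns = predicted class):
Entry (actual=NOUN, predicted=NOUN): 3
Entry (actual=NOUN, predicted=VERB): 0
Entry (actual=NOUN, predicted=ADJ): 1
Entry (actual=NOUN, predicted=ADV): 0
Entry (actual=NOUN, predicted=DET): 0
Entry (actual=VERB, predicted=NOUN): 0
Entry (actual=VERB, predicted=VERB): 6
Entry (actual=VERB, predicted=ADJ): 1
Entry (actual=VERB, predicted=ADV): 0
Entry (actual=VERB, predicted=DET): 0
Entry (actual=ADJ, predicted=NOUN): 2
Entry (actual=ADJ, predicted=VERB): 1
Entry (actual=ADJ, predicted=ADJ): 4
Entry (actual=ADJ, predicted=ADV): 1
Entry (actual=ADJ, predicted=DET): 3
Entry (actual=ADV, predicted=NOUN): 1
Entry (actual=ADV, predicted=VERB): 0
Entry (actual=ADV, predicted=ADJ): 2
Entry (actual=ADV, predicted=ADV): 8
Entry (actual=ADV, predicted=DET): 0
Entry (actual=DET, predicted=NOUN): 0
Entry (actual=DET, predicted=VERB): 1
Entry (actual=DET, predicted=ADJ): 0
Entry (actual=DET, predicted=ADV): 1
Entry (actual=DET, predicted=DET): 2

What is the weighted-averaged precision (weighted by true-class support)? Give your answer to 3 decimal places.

0.626

Per-class precision (TP/(TP+FP)):
  NOUN: TP=3, FP=0+2+1+0=3 → 3/6 = 0.5000
  VERB: TP=6, FP=0+1+0+1=2 → 6/8 = 0.7500
  ADJ: TP=4, FP=1+1+2+0=4 → 4/8 = 0.5000
  ADV: TP=8, FP=0+0+1+1=2 → 8/10 = 0.8000
  DET: TP=2, FP=0+0+3+0=3 → 2/5 = 0.4000
Weighted-precision = Σ (supportᵢ/N)·precisionᵢ with N=37: (4/37)·0.5000 + (7/37)·0.7500 + (11/37)·0.5000 + (11/37)·0.8000 + (4/37)·0.4000 = 0.626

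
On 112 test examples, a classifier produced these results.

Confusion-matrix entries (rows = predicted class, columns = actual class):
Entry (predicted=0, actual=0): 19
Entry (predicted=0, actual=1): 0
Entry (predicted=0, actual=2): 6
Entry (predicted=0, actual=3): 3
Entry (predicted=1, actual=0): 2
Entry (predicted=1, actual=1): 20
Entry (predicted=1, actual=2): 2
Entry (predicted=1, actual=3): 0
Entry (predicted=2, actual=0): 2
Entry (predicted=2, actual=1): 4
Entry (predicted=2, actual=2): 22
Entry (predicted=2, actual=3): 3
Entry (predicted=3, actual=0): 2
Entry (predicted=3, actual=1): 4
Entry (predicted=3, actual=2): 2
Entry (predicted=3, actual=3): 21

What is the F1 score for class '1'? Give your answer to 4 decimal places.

Take TP from the diagonal, FP from the rest of the '1' prediction marginal, FN from the rest of the '1' actual marginal.
F1 score = 2·TP/(2·TP+FP+FN).
1: TP=20, FP=2+2+0=4, FN=0+4+4=8 → 40/52 = 0.76923

0.7692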